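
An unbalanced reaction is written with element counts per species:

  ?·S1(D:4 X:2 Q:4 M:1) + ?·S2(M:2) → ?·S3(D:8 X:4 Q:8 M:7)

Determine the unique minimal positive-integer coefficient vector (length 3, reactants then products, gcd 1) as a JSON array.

Coefficients: [4, 5, 2]

D: 4·4+5·0 = 16 | 2·8 = 16
X: 4·2+5·0 = 8 | 2·4 = 8
Q: 4·4+5·0 = 16 | 2·8 = 16
M: 4·1+5·2 = 14 | 2·7 = 14
gcd(4,5,2) = 1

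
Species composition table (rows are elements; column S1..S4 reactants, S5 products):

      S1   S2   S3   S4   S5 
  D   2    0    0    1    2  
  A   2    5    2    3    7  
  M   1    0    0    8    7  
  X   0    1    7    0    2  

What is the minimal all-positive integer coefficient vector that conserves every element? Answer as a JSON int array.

Coefficients: [3, 3, 1, 4, 5]

D: 3·2+3·0+1·0+4·1 = 10 | 5·2 = 10
A: 3·2+3·5+1·2+4·3 = 35 | 5·7 = 35
M: 3·1+3·0+1·0+4·8 = 35 | 5·7 = 35
X: 3·0+3·1+1·7+4·0 = 10 | 5·2 = 10
gcd(3,3,1,4,5) = 1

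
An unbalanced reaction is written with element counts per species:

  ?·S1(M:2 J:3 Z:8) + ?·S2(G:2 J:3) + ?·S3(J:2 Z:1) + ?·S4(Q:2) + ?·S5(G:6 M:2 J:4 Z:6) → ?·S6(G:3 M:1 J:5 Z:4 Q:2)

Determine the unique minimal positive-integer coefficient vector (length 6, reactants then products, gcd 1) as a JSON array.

Coefficients: [1, 3, 2, 4, 1, 4]

G: 1·0+3·2+2·0+4·0+1·6 = 12 | 4·3 = 12
M: 1·2+3·0+2·0+4·0+1·2 = 4 | 4·1 = 4
J: 1·3+3·3+2·2+4·0+1·4 = 20 | 4·5 = 20
Z: 1·8+3·0+2·1+4·0+1·6 = 16 | 4·4 = 16
Q: 1·0+3·0+2·0+4·2+1·0 = 8 | 4·2 = 8
gcd(1,3,2,4,1,4) = 1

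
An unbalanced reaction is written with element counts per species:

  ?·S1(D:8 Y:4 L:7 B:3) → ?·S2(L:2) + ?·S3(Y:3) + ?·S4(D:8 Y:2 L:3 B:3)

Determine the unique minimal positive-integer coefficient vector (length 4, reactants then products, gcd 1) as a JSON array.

D: 3·8 = 24 | 6·0+2·0+3·8 = 24
Y: 3·4 = 12 | 6·0+2·3+3·2 = 12
L: 3·7 = 21 | 6·2+2·0+3·3 = 21
B: 3·3 = 9 | 6·0+2·0+3·3 = 9
gcd(3,6,2,3) = 1

Coefficients: [3, 6, 2, 3]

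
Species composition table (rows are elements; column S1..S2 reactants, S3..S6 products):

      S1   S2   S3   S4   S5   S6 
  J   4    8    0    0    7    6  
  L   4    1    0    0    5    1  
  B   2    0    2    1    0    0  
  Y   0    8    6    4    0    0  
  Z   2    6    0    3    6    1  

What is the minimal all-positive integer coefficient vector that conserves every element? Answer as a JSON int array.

Coefficients: [5, 4, 4, 2, 4, 4]

J: 5·4+4·8 = 52 | 4·0+2·0+4·7+4·6 = 52
L: 5·4+4·1 = 24 | 4·0+2·0+4·5+4·1 = 24
B: 5·2+4·0 = 10 | 4·2+2·1+4·0+4·0 = 10
Y: 5·0+4·8 = 32 | 4·6+2·4+4·0+4·0 = 32
Z: 5·2+4·6 = 34 | 4·0+2·3+4·6+4·1 = 34
gcd(5,4,4,2,4,4) = 1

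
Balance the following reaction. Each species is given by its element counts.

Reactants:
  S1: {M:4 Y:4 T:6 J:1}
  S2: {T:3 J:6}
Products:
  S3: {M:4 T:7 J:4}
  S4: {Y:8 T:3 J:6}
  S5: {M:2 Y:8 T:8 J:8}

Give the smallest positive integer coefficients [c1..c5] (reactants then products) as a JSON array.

Coefficients: [6, 6, 5, 1, 2]

M: 6·4+6·0 = 24 | 5·4+1·0+2·2 = 24
Y: 6·4+6·0 = 24 | 5·0+1·8+2·8 = 24
T: 6·6+6·3 = 54 | 5·7+1·3+2·8 = 54
J: 6·1+6·6 = 42 | 5·4+1·6+2·8 = 42
gcd(6,6,5,1,2) = 1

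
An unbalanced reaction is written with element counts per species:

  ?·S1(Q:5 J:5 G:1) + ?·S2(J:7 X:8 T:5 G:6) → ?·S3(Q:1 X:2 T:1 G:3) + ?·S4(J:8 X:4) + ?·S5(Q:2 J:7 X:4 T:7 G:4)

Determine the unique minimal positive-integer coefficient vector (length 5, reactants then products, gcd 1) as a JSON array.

Q: 2·5+4·0 = 10 | 6·1+3·0+2·2 = 10
J: 2·5+4·7 = 38 | 6·0+3·8+2·7 = 38
X: 2·0+4·8 = 32 | 6·2+3·4+2·4 = 32
T: 2·0+4·5 = 20 | 6·1+3·0+2·7 = 20
G: 2·1+4·6 = 26 | 6·3+3·0+2·4 = 26
gcd(2,4,6,3,2) = 1

Coefficients: [2, 4, 6, 3, 2]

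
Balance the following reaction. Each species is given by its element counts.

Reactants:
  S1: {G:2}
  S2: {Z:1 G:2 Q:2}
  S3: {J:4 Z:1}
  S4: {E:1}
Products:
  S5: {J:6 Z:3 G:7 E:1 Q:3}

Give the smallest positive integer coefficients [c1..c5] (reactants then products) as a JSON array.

J: 4·0+3·0+3·4+2·0 = 12 | 2·6 = 12
Z: 4·0+3·1+3·1+2·0 = 6 | 2·3 = 6
G: 4·2+3·2+3·0+2·0 = 14 | 2·7 = 14
E: 4·0+3·0+3·0+2·1 = 2 | 2·1 = 2
Q: 4·0+3·2+3·0+2·0 = 6 | 2·3 = 6
gcd(4,3,3,2,2) = 1

Coefficients: [4, 3, 3, 2, 2]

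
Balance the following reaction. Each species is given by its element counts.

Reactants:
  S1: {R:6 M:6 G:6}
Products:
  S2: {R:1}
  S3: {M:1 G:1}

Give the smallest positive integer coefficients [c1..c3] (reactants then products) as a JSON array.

R: 1·6 = 6 | 6·1+6·0 = 6
M: 1·6 = 6 | 6·0+6·1 = 6
G: 1·6 = 6 | 6·0+6·1 = 6
gcd(1,6,6) = 1

Coefficients: [1, 6, 6]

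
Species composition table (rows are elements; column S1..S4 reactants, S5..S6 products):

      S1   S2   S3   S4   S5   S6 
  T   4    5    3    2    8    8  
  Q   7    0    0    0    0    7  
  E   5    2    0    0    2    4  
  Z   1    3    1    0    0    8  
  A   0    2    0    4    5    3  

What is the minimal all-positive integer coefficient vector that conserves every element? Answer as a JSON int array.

T: 2·4+3·5+5·3+5·2 = 48 | 4·8+2·8 = 48
Q: 2·7+3·0+5·0+5·0 = 14 | 4·0+2·7 = 14
E: 2·5+3·2+5·0+5·0 = 16 | 4·2+2·4 = 16
Z: 2·1+3·3+5·1+5·0 = 16 | 4·0+2·8 = 16
A: 2·0+3·2+5·0+5·4 = 26 | 4·5+2·3 = 26
gcd(2,3,5,5,4,2) = 1

Coefficients: [2, 3, 5, 5, 4, 2]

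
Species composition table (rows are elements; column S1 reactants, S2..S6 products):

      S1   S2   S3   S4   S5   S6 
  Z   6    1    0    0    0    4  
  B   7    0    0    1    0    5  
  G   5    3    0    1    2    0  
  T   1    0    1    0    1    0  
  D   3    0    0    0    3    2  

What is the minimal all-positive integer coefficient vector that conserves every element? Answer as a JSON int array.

Z: 5·6 = 30 | 6·1+4·0+5·0+1·0+6·4 = 30
B: 5·7 = 35 | 6·0+4·0+5·1+1·0+6·5 = 35
G: 5·5 = 25 | 6·3+4·0+5·1+1·2+6·0 = 25
T: 5·1 = 5 | 6·0+4·1+5·0+1·1+6·0 = 5
D: 5·3 = 15 | 6·0+4·0+5·0+1·3+6·2 = 15
gcd(5,6,4,5,1,6) = 1

Coefficients: [5, 6, 4, 5, 1, 6]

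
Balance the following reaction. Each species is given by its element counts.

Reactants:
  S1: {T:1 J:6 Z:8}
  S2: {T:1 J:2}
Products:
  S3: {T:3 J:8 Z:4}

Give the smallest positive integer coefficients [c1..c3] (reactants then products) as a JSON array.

T: 1·1+5·1 = 6 | 2·3 = 6
J: 1·6+5·2 = 16 | 2·8 = 16
Z: 1·8+5·0 = 8 | 2·4 = 8
gcd(1,5,2) = 1

Coefficients: [1, 5, 2]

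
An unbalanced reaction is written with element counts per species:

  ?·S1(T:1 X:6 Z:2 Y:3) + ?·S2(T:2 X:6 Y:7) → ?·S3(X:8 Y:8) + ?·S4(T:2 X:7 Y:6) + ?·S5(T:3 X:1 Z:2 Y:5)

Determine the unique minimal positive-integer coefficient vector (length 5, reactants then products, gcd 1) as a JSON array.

T: 1·1+4·2 = 9 | 1·0+3·2+1·3 = 9
X: 1·6+4·6 = 30 | 1·8+3·7+1·1 = 30
Z: 1·2+4·0 = 2 | 1·0+3·0+1·2 = 2
Y: 1·3+4·7 = 31 | 1·8+3·6+1·5 = 31
gcd(1,4,1,3,1) = 1

Coefficients: [1, 4, 1, 3, 1]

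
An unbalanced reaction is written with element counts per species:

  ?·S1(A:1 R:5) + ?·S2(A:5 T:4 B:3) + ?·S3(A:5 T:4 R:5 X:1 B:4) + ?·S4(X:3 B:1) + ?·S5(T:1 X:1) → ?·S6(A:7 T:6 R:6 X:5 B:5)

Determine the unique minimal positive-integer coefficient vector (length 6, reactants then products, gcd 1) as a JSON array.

Coefficients: [5, 5, 1, 6, 6, 5]

A: 5·1+5·5+1·5+6·0+6·0 = 35 | 5·7 = 35
T: 5·0+5·4+1·4+6·0+6·1 = 30 | 5·6 = 30
R: 5·5+5·0+1·5+6·0+6·0 = 30 | 5·6 = 30
X: 5·0+5·0+1·1+6·3+6·1 = 25 | 5·5 = 25
B: 5·0+5·3+1·4+6·1+6·0 = 25 | 5·5 = 25
gcd(5,5,1,6,6,5) = 1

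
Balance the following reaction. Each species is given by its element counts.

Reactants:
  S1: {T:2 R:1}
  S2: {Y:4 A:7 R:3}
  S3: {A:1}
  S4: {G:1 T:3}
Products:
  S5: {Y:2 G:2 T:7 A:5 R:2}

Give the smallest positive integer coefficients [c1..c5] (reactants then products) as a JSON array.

Y: 1·0+1·4+3·0+4·0 = 4 | 2·2 = 4
G: 1·0+1·0+3·0+4·1 = 4 | 2·2 = 4
T: 1·2+1·0+3·0+4·3 = 14 | 2·7 = 14
A: 1·0+1·7+3·1+4·0 = 10 | 2·5 = 10
R: 1·1+1·3+3·0+4·0 = 4 | 2·2 = 4
gcd(1,1,3,4,2) = 1

Coefficients: [1, 1, 3, 4, 2]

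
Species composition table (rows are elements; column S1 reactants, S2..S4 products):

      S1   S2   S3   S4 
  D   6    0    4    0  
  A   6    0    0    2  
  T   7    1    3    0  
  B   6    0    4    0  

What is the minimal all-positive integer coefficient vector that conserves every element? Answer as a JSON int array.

Coefficients: [2, 5, 3, 6]

D: 2·6 = 12 | 5·0+3·4+6·0 = 12
A: 2·6 = 12 | 5·0+3·0+6·2 = 12
T: 2·7 = 14 | 5·1+3·3+6·0 = 14
B: 2·6 = 12 | 5·0+3·4+6·0 = 12
gcd(2,5,3,6) = 1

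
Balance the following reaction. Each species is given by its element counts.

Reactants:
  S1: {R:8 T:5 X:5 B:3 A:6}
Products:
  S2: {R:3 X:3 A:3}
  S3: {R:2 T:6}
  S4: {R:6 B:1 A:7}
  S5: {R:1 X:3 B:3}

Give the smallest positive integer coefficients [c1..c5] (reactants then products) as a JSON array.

R: 6·8 = 48 | 5·3+5·2+3·6+5·1 = 48
T: 6·5 = 30 | 5·0+5·6+3·0+5·0 = 30
X: 6·5 = 30 | 5·3+5·0+3·0+5·3 = 30
B: 6·3 = 18 | 5·0+5·0+3·1+5·3 = 18
A: 6·6 = 36 | 5·3+5·0+3·7+5·0 = 36
gcd(6,5,5,3,5) = 1

Coefficients: [6, 5, 5, 3, 5]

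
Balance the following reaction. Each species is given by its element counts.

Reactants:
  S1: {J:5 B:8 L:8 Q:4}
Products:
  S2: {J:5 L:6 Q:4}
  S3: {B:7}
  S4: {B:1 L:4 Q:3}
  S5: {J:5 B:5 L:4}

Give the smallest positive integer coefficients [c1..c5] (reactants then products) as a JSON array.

J: 5·5 = 25 | 2·5+3·0+4·0+3·5 = 25
B: 5·8 = 40 | 2·0+3·7+4·1+3·5 = 40
L: 5·8 = 40 | 2·6+3·0+4·4+3·4 = 40
Q: 5·4 = 20 | 2·4+3·0+4·3+3·0 = 20
gcd(5,2,3,4,3) = 1

Coefficients: [5, 2, 3, 4, 3]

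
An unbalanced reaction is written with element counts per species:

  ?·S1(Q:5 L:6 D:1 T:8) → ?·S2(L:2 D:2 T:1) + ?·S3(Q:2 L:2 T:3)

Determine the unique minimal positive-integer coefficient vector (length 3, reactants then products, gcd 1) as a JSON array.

Q: 2·5 = 10 | 1·0+5·2 = 10
L: 2·6 = 12 | 1·2+5·2 = 12
D: 2·1 = 2 | 1·2+5·0 = 2
T: 2·8 = 16 | 1·1+5·3 = 16
gcd(2,1,5) = 1

Coefficients: [2, 1, 5]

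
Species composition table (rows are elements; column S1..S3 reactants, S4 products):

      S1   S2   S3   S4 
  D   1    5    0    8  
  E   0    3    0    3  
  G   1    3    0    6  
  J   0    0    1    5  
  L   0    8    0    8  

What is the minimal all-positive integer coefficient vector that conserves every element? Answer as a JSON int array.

D: 3·1+1·5+5·0 = 8 | 1·8 = 8
E: 3·0+1·3+5·0 = 3 | 1·3 = 3
G: 3·1+1·3+5·0 = 6 | 1·6 = 6
J: 3·0+1·0+5·1 = 5 | 1·5 = 5
L: 3·0+1·8+5·0 = 8 | 1·8 = 8
gcd(3,1,5,1) = 1

Coefficients: [3, 1, 5, 1]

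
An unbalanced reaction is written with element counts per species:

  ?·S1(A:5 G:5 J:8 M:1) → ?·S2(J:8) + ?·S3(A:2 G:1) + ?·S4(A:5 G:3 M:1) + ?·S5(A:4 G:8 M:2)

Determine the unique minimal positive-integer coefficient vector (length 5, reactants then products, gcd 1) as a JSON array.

A: 5·5 = 25 | 5·0+6·2+1·5+2·4 = 25
G: 5·5 = 25 | 5·0+6·1+1·3+2·8 = 25
J: 5·8 = 40 | 5·8+6·0+1·0+2·0 = 40
M: 5·1 = 5 | 5·0+6·0+1·1+2·2 = 5
gcd(5,5,6,1,2) = 1

Coefficients: [5, 5, 6, 1, 2]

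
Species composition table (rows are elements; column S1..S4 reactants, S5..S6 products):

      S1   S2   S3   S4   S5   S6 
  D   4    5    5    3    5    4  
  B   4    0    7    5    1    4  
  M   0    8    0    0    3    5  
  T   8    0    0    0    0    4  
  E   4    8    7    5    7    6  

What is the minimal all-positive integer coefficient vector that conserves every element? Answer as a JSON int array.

D: 2·4+4·5+1·5+1·3 = 36 | 4·5+4·4 = 36
B: 2·4+4·0+1·7+1·5 = 20 | 4·1+4·4 = 20
M: 2·0+4·8+1·0+1·0 = 32 | 4·3+4·5 = 32
T: 2·8+4·0+1·0+1·0 = 16 | 4·0+4·4 = 16
E: 2·4+4·8+1·7+1·5 = 52 | 4·7+4·6 = 52
gcd(2,4,1,1,4,4) = 1

Coefficients: [2, 4, 1, 1, 4, 4]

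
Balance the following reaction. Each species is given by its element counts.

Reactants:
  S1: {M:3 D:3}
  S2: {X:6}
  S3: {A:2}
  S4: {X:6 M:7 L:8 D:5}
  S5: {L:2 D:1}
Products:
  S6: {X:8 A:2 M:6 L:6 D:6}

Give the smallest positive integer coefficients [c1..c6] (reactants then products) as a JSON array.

X: 5·0+5·6+6·0+3·6+6·0 = 48 | 6·8 = 48
A: 5·0+5·0+6·2+3·0+6·0 = 12 | 6·2 = 12
M: 5·3+5·0+6·0+3·7+6·0 = 36 | 6·6 = 36
L: 5·0+5·0+6·0+3·8+6·2 = 36 | 6·6 = 36
D: 5·3+5·0+6·0+3·5+6·1 = 36 | 6·6 = 36
gcd(5,5,6,3,6,6) = 1

Coefficients: [5, 5, 6, 3, 6, 6]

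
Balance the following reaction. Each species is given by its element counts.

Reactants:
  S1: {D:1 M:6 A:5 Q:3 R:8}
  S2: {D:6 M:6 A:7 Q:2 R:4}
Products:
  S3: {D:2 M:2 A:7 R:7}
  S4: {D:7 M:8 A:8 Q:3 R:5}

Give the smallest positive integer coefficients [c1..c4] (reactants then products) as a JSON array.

Coefficients: [1, 6, 1, 5]

D: 1·1+6·6 = 37 | 1·2+5·7 = 37
M: 1·6+6·6 = 42 | 1·2+5·8 = 42
A: 1·5+6·7 = 47 | 1·7+5·8 = 47
Q: 1·3+6·2 = 15 | 1·0+5·3 = 15
R: 1·8+6·4 = 32 | 1·7+5·5 = 32
gcd(1,6,1,5) = 1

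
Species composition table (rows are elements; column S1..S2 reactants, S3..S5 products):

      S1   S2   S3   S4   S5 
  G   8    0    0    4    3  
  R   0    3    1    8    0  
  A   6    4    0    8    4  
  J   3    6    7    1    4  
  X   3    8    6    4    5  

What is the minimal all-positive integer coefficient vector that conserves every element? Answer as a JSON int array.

G: 2·8+3·0 = 16 | 1·0+1·4+4·3 = 16
R: 2·0+3·3 = 9 | 1·1+1·8+4·0 = 9
A: 2·6+3·4 = 24 | 1·0+1·8+4·4 = 24
J: 2·3+3·6 = 24 | 1·7+1·1+4·4 = 24
X: 2·3+3·8 = 30 | 1·6+1·4+4·5 = 30
gcd(2,3,1,1,4) = 1

Coefficients: [2, 3, 1, 1, 4]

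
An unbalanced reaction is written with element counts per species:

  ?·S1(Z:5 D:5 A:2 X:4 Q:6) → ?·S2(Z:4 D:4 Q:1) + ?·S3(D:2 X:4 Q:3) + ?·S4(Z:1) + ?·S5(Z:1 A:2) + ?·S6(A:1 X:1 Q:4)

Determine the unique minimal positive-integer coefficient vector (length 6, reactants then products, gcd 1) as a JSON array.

Z: 6·5 = 30 | 5·4+5·0+6·1+4·1+4·0 = 30
D: 6·5 = 30 | 5·4+5·2+6·0+4·0+4·0 = 30
A: 6·2 = 12 | 5·0+5·0+6·0+4·2+4·1 = 12
X: 6·4 = 24 | 5·0+5·4+6·0+4·0+4·1 = 24
Q: 6·6 = 36 | 5·1+5·3+6·0+4·0+4·4 = 36
gcd(6,5,5,6,4,4) = 1

Coefficients: [6, 5, 5, 6, 4, 4]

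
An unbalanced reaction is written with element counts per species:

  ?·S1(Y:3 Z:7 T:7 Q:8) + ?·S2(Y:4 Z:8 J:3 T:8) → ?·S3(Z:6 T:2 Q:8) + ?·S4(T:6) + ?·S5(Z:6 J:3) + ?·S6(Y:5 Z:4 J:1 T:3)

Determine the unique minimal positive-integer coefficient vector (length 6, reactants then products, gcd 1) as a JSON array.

Y: 6·3+3·4 = 30 | 6·0+6·0+1·0+6·5 = 30
Z: 6·7+3·8 = 66 | 6·6+6·0+1·6+6·4 = 66
J: 6·0+3·3 = 9 | 6·0+6·0+1·3+6·1 = 9
T: 6·7+3·8 = 66 | 6·2+6·6+1·0+6·3 = 66
Q: 6·8+3·0 = 48 | 6·8+6·0+1·0+6·0 = 48
gcd(6,3,6,6,1,6) = 1

Coefficients: [6, 3, 6, 6, 1, 6]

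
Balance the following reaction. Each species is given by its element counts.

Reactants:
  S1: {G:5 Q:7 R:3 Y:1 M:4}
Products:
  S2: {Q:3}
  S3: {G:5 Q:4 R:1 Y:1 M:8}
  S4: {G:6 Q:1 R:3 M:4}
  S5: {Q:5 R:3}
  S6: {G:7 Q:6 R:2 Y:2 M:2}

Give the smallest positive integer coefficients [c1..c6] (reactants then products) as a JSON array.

Coefficients: [6, 2, 2, 1, 3, 2]

G: 6·5 = 30 | 2·0+2·5+1·6+3·0+2·7 = 30
Q: 6·7 = 42 | 2·3+2·4+1·1+3·5+2·6 = 42
R: 6·3 = 18 | 2·0+2·1+1·3+3·3+2·2 = 18
Y: 6·1 = 6 | 2·0+2·1+1·0+3·0+2·2 = 6
M: 6·4 = 24 | 2·0+2·8+1·4+3·0+2·2 = 24
gcd(6,2,2,1,3,2) = 1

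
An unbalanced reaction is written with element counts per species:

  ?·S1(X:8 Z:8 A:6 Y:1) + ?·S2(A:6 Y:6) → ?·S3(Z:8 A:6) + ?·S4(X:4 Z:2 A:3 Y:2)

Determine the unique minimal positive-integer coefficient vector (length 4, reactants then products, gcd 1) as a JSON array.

X: 2·8+1·0 = 16 | 1·0+4·4 = 16
Z: 2·8+1·0 = 16 | 1·8+4·2 = 16
A: 2·6+1·6 = 18 | 1·6+4·3 = 18
Y: 2·1+1·6 = 8 | 1·0+4·2 = 8
gcd(2,1,1,4) = 1

Coefficients: [2, 1, 1, 4]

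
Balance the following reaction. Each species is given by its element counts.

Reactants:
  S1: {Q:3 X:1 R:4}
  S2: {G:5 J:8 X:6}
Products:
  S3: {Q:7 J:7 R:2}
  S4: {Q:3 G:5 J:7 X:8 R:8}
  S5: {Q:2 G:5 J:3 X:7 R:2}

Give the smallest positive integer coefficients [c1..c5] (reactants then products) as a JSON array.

Coefficients: [5, 3, 1, 2, 1]

Q: 5·3+3·0 = 15 | 1·7+2·3+1·2 = 15
G: 5·0+3·5 = 15 | 1·0+2·5+1·5 = 15
J: 5·0+3·8 = 24 | 1·7+2·7+1·3 = 24
X: 5·1+3·6 = 23 | 1·0+2·8+1·7 = 23
R: 5·4+3·0 = 20 | 1·2+2·8+1·2 = 20
gcd(5,3,1,2,1) = 1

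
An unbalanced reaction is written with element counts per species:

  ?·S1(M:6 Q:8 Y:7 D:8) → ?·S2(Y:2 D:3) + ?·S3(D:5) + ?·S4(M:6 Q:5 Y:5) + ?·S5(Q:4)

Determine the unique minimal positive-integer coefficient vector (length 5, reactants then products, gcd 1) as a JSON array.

M: 4·6 = 24 | 4·0+4·0+4·6+3·0 = 24
Q: 4·8 = 32 | 4·0+4·0+4·5+3·4 = 32
Y: 4·7 = 28 | 4·2+4·0+4·5+3·0 = 28
D: 4·8 = 32 | 4·3+4·5+4·0+3·0 = 32
gcd(4,4,4,4,3) = 1

Coefficients: [4, 4, 4, 4, 3]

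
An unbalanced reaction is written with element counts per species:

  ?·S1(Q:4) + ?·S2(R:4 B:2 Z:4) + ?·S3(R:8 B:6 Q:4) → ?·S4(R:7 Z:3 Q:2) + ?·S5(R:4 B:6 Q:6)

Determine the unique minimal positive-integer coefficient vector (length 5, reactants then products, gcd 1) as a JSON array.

Coefficients: [6, 3, 5, 4, 6]

R: 6·0+3·4+5·8 = 52 | 4·7+6·4 = 52
B: 6·0+3·2+5·6 = 36 | 4·0+6·6 = 36
Z: 6·0+3·4+5·0 = 12 | 4·3+6·0 = 12
Q: 6·4+3·0+5·4 = 44 | 4·2+6·6 = 44
gcd(6,3,5,4,6) = 1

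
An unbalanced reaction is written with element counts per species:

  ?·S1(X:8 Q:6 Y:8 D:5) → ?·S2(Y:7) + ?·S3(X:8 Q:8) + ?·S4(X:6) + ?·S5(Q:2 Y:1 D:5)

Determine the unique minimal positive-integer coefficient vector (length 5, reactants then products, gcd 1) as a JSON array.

Coefficients: [6, 6, 3, 4, 6]

X: 6·8 = 48 | 6·0+3·8+4·6+6·0 = 48
Q: 6·6 = 36 | 6·0+3·8+4·0+6·2 = 36
Y: 6·8 = 48 | 6·7+3·0+4·0+6·1 = 48
D: 6·5 = 30 | 6·0+3·0+4·0+6·5 = 30
gcd(6,6,3,4,6) = 1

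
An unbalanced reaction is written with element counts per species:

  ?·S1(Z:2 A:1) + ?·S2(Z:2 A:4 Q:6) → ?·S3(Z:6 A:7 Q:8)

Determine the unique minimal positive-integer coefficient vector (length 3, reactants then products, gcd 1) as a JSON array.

Z: 5·2+4·2 = 18 | 3·6 = 18
A: 5·1+4·4 = 21 | 3·7 = 21
Q: 5·0+4·6 = 24 | 3·8 = 24
gcd(5,4,3) = 1

Coefficients: [5, 4, 3]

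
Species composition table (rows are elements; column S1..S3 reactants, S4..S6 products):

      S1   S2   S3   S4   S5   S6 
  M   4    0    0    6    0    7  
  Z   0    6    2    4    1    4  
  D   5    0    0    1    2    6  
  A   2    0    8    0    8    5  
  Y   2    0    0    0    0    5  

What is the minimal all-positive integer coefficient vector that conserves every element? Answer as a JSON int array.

M: 5·4+1·0+6·0 = 20 | 1·6+6·0+2·7 = 20
Z: 5·0+1·6+6·2 = 18 | 1·4+6·1+2·4 = 18
D: 5·5+1·0+6·0 = 25 | 1·1+6·2+2·6 = 25
A: 5·2+1·0+6·8 = 58 | 1·0+6·8+2·5 = 58
Y: 5·2+1·0+6·0 = 10 | 1·0+6·0+2·5 = 10
gcd(5,1,6,1,6,2) = 1

Coefficients: [5, 1, 6, 1, 6, 2]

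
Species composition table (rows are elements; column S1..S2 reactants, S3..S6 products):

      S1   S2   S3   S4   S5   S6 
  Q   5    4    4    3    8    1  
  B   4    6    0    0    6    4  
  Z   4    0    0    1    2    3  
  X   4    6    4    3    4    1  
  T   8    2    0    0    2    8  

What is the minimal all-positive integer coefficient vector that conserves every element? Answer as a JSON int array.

Q: 6·5+1·4 = 34 | 2·4+4·3+1·8+6·1 = 34
B: 6·4+1·6 = 30 | 2·0+4·0+1·6+6·4 = 30
Z: 6·4+1·0 = 24 | 2·0+4·1+1·2+6·3 = 24
X: 6·4+1·6 = 30 | 2·4+4·3+1·4+6·1 = 30
T: 6·8+1·2 = 50 | 2·0+4·0+1·2+6·8 = 50
gcd(6,1,2,4,1,6) = 1

Coefficients: [6, 1, 2, 4, 1, 6]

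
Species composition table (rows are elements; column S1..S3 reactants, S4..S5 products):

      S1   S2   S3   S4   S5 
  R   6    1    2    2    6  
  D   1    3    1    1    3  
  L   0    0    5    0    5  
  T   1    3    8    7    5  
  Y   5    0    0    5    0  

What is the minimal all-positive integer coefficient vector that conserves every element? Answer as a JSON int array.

Coefficients: [5, 4, 6, 5, 6]

R: 5·6+4·1+6·2 = 46 | 5·2+6·6 = 46
D: 5·1+4·3+6·1 = 23 | 5·1+6·3 = 23
L: 5·0+4·0+6·5 = 30 | 5·0+6·5 = 30
T: 5·1+4·3+6·8 = 65 | 5·7+6·5 = 65
Y: 5·5+4·0+6·0 = 25 | 5·5+6·0 = 25
gcd(5,4,6,5,6) = 1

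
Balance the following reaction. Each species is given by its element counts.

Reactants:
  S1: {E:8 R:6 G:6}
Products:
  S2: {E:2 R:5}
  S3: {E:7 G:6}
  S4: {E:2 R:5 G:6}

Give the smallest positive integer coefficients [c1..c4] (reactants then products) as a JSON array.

Coefficients: [5, 5, 4, 1]

E: 5·8 = 40 | 5·2+4·7+1·2 = 40
R: 5·6 = 30 | 5·5+4·0+1·5 = 30
G: 5·6 = 30 | 5·0+4·6+1·6 = 30
gcd(5,5,4,1) = 1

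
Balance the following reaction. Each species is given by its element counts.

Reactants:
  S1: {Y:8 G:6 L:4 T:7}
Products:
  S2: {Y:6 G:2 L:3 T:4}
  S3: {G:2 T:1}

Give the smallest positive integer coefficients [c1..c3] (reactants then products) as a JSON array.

Y: 3·8 = 24 | 4·6+5·0 = 24
G: 3·6 = 18 | 4·2+5·2 = 18
L: 3·4 = 12 | 4·3+5·0 = 12
T: 3·7 = 21 | 4·4+5·1 = 21
gcd(3,4,5) = 1

Coefficients: [3, 4, 5]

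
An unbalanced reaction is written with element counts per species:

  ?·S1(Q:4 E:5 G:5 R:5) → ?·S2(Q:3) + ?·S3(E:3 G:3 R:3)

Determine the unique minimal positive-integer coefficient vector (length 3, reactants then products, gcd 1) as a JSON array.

Q: 3·4 = 12 | 4·3+5·0 = 12
E: 3·5 = 15 | 4·0+5·3 = 15
G: 3·5 = 15 | 4·0+5·3 = 15
R: 3·5 = 15 | 4·0+5·3 = 15
gcd(3,4,5) = 1

Coefficients: [3, 4, 5]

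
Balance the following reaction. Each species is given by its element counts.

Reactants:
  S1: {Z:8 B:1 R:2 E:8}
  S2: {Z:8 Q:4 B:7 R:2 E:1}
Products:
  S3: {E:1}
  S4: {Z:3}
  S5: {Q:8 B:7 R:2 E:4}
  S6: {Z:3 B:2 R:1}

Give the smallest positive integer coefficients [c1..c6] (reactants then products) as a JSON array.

Z: 1·8+2·8 = 24 | 6·0+4·3+1·0+4·3 = 24
Q: 1·0+2·4 = 8 | 6·0+4·0+1·8+4·0 = 8
B: 1·1+2·7 = 15 | 6·0+4·0+1·7+4·2 = 15
R: 1·2+2·2 = 6 | 6·0+4·0+1·2+4·1 = 6
E: 1·8+2·1 = 10 | 6·1+4·0+1·4+4·0 = 10
gcd(1,2,6,4,1,4) = 1

Coefficients: [1, 2, 6, 4, 1, 4]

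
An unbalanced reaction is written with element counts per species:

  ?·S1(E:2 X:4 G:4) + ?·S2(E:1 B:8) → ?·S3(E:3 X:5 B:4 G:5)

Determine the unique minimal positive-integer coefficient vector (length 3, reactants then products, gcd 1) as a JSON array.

Coefficients: [5, 2, 4]

E: 5·2+2·1 = 12 | 4·3 = 12
X: 5·4+2·0 = 20 | 4·5 = 20
B: 5·0+2·8 = 16 | 4·4 = 16
G: 5·4+2·0 = 20 | 4·5 = 20
gcd(5,2,4) = 1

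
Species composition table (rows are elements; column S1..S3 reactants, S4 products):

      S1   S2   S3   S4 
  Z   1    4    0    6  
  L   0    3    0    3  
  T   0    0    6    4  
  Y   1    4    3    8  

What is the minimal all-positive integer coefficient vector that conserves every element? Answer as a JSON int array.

Coefficients: [6, 3, 2, 3]

Z: 6·1+3·4+2·0 = 18 | 3·6 = 18
L: 6·0+3·3+2·0 = 9 | 3·3 = 9
T: 6·0+3·0+2·6 = 12 | 3·4 = 12
Y: 6·1+3·4+2·3 = 24 | 3·8 = 24
gcd(6,3,2,3) = 1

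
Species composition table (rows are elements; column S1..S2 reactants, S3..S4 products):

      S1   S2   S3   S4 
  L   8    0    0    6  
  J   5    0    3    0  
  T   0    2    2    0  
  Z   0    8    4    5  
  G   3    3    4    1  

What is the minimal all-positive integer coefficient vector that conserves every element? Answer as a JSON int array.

L: 3·8+5·0 = 24 | 5·0+4·6 = 24
J: 3·5+5·0 = 15 | 5·3+4·0 = 15
T: 3·0+5·2 = 10 | 5·2+4·0 = 10
Z: 3·0+5·8 = 40 | 5·4+4·5 = 40
G: 3·3+5·3 = 24 | 5·4+4·1 = 24
gcd(3,5,5,4) = 1

Coefficients: [3, 5, 5, 4]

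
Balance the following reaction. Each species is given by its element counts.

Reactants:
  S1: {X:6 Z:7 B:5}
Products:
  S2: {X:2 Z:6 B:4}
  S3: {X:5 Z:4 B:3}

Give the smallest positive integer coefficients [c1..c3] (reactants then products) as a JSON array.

Coefficients: [2, 1, 2]

X: 2·6 = 12 | 1·2+2·5 = 12
Z: 2·7 = 14 | 1·6+2·4 = 14
B: 2·5 = 10 | 1·4+2·3 = 10
gcd(2,1,2) = 1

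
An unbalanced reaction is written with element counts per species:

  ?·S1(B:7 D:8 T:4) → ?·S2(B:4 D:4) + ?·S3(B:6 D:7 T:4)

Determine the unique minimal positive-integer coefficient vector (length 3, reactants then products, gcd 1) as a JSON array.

B: 4·7 = 28 | 1·4+4·6 = 28
D: 4·8 = 32 | 1·4+4·7 = 32
T: 4·4 = 16 | 1·0+4·4 = 16
gcd(4,1,4) = 1

Coefficients: [4, 1, 4]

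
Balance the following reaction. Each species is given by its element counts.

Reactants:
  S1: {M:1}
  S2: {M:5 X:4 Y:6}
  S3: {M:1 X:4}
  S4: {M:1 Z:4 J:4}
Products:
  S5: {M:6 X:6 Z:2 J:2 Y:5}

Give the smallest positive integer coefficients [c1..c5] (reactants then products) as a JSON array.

M: 4·1+5·5+4·1+3·1 = 36 | 6·6 = 36
X: 4·0+5·4+4·4+3·0 = 36 | 6·6 = 36
Z: 4·0+5·0+4·0+3·4 = 12 | 6·2 = 12
J: 4·0+5·0+4·0+3·4 = 12 | 6·2 = 12
Y: 4·0+5·6+4·0+3·0 = 30 | 6·5 = 30
gcd(4,5,4,3,6) = 1

Coefficients: [4, 5, 4, 3, 6]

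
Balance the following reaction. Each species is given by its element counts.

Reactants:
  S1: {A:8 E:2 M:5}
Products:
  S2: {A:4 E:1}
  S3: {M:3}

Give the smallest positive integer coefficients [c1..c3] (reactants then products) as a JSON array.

Coefficients: [3, 6, 5]

A: 3·8 = 24 | 6·4+5·0 = 24
E: 3·2 = 6 | 6·1+5·0 = 6
M: 3·5 = 15 | 6·0+5·3 = 15
gcd(3,6,5) = 1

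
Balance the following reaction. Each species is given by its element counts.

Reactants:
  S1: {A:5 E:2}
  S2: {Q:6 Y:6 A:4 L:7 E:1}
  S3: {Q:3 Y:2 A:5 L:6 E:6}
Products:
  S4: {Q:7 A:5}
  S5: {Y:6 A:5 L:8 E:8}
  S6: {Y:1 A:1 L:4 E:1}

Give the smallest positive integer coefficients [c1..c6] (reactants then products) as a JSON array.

Q: 3·0+4·6+6·3 = 42 | 6·7+5·0+6·0 = 42
Y: 3·0+4·6+6·2 = 36 | 6·0+5·6+6·1 = 36
A: 3·5+4·4+6·5 = 61 | 6·5+5·5+6·1 = 61
L: 3·0+4·7+6·6 = 64 | 6·0+5·8+6·4 = 64
E: 3·2+4·1+6·6 = 46 | 6·0+5·8+6·1 = 46
gcd(3,4,6,6,5,6) = 1

Coefficients: [3, 4, 6, 6, 5, 6]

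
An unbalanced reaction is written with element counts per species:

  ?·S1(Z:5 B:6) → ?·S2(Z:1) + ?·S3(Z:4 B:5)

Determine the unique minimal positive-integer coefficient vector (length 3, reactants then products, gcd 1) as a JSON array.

Z: 5·5 = 25 | 1·1+6·4 = 25
B: 5·6 = 30 | 1·0+6·5 = 30
gcd(5,1,6) = 1

Coefficients: [5, 1, 6]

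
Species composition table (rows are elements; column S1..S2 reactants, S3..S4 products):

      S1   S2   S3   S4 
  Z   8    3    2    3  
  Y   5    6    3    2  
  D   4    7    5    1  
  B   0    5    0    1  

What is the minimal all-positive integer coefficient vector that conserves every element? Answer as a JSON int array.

Coefficients: [2, 1, 2, 5]

Z: 2·8+1·3 = 19 | 2·2+5·3 = 19
Y: 2·5+1·6 = 16 | 2·3+5·2 = 16
D: 2·4+1·7 = 15 | 2·5+5·1 = 15
B: 2·0+1·5 = 5 | 2·0+5·1 = 5
gcd(2,1,2,5) = 1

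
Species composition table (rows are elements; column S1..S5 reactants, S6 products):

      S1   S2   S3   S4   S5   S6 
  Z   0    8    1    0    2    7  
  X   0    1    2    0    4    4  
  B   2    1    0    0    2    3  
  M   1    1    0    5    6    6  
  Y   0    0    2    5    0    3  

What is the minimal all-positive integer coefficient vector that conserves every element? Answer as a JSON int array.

Coefficients: [4, 4, 4, 2, 3, 6]

Z: 4·0+4·8+4·1+2·0+3·2 = 42 | 6·7 = 42
X: 4·0+4·1+4·2+2·0+3·4 = 24 | 6·4 = 24
B: 4·2+4·1+4·0+2·0+3·2 = 18 | 6·3 = 18
M: 4·1+4·1+4·0+2·5+3·6 = 36 | 6·6 = 36
Y: 4·0+4·0+4·2+2·5+3·0 = 18 | 6·3 = 18
gcd(4,4,4,2,3,6) = 1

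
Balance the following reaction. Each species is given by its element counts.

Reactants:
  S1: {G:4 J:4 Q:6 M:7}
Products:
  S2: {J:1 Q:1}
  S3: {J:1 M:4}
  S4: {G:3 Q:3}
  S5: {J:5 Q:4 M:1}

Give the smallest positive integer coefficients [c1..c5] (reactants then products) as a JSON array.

G: 3·4 = 12 | 2·0+5·0+4·3+1·0 = 12
J: 3·4 = 12 | 2·1+5·1+4·0+1·5 = 12
Q: 3·6 = 18 | 2·1+5·0+4·3+1·4 = 18
M: 3·7 = 21 | 2·0+5·4+4·0+1·1 = 21
gcd(3,2,5,4,1) = 1

Coefficients: [3, 2, 5, 4, 1]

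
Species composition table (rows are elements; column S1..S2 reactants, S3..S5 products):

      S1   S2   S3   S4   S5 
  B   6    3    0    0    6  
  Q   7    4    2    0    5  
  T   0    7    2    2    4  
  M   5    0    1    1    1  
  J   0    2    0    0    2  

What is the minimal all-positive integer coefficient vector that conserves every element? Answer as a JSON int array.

Coefficients: [2, 4, 5, 1, 4]

B: 2·6+4·3 = 24 | 5·0+1·0+4·6 = 24
Q: 2·7+4·4 = 30 | 5·2+1·0+4·5 = 30
T: 2·0+4·7 = 28 | 5·2+1·2+4·4 = 28
M: 2·5+4·0 = 10 | 5·1+1·1+4·1 = 10
J: 2·0+4·2 = 8 | 5·0+1·0+4·2 = 8
gcd(2,4,5,1,4) = 1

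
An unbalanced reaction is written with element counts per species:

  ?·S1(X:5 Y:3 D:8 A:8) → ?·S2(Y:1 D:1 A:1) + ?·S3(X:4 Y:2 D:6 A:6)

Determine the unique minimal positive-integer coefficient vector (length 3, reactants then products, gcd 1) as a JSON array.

Coefficients: [4, 2, 5]

X: 4·5 = 20 | 2·0+5·4 = 20
Y: 4·3 = 12 | 2·1+5·2 = 12
D: 4·8 = 32 | 2·1+5·6 = 32
A: 4·8 = 32 | 2·1+5·6 = 32
gcd(4,2,5) = 1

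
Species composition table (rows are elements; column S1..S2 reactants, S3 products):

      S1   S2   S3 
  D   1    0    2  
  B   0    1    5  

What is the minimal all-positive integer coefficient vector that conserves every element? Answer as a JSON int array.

D: 2·1+5·0 = 2 | 1·2 = 2
B: 2·0+5·1 = 5 | 1·5 = 5
gcd(2,5,1) = 1

Coefficients: [2, 5, 1]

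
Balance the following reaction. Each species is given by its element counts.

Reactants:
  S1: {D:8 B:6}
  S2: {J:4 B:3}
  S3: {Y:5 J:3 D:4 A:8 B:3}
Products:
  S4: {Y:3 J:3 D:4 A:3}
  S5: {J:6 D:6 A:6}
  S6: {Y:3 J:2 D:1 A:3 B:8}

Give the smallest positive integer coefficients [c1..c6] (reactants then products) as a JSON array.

Y: 2·0+6·0+6·5 = 30 | 4·3+3·0+6·3 = 30
J: 2·0+6·4+6·3 = 42 | 4·3+3·6+6·2 = 42
D: 2·8+6·0+6·4 = 40 | 4·4+3·6+6·1 = 40
A: 2·0+6·0+6·8 = 48 | 4·3+3·6+6·3 = 48
B: 2·6+6·3+6·3 = 48 | 4·0+3·0+6·8 = 48
gcd(2,6,6,4,3,6) = 1

Coefficients: [2, 6, 6, 4, 3, 6]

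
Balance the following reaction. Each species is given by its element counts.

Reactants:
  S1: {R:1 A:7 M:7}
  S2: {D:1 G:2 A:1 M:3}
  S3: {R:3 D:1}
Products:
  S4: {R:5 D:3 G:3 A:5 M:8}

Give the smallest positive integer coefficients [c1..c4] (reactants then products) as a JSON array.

R: 1·1+3·0+3·3 = 10 | 2·5 = 10
D: 1·0+3·1+3·1 = 6 | 2·3 = 6
G: 1·0+3·2+3·0 = 6 | 2·3 = 6
A: 1·7+3·1+3·0 = 10 | 2·5 = 10
M: 1·7+3·3+3·0 = 16 | 2·8 = 16
gcd(1,3,3,2) = 1

Coefficients: [1, 3, 3, 2]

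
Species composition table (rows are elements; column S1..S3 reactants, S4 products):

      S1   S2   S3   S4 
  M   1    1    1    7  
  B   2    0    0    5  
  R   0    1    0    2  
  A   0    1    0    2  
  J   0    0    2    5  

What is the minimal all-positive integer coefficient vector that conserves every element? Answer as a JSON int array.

M: 5·1+4·1+5·1 = 14 | 2·7 = 14
B: 5·2+4·0+5·0 = 10 | 2·5 = 10
R: 5·0+4·1+5·0 = 4 | 2·2 = 4
A: 5·0+4·1+5·0 = 4 | 2·2 = 4
J: 5·0+4·0+5·2 = 10 | 2·5 = 10
gcd(5,4,5,2) = 1

Coefficients: [5, 4, 5, 2]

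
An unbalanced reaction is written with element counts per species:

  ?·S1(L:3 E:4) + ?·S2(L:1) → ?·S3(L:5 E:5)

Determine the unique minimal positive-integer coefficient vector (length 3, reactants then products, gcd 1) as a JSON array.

L: 5·3+5·1 = 20 | 4·5 = 20
E: 5·4+5·0 = 20 | 4·5 = 20
gcd(5,5,4) = 1

Coefficients: [5, 5, 4]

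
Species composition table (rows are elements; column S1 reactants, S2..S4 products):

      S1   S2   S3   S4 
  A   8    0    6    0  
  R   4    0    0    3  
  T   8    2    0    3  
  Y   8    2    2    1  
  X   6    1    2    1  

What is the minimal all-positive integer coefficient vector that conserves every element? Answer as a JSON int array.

A: 3·8 = 24 | 6·0+4·6+4·0 = 24
R: 3·4 = 12 | 6·0+4·0+4·3 = 12
T: 3·8 = 24 | 6·2+4·0+4·3 = 24
Y: 3·8 = 24 | 6·2+4·2+4·1 = 24
X: 3·6 = 18 | 6·1+4·2+4·1 = 18
gcd(3,6,4,4) = 1

Coefficients: [3, 6, 4, 4]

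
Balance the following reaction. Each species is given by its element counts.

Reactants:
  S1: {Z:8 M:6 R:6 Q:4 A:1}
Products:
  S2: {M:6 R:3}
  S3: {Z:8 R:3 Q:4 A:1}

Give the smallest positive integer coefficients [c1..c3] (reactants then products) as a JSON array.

Coefficients: [1, 1, 1]

Z: 1·8 = 8 | 1·0+1·8 = 8
M: 1·6 = 6 | 1·6+1·0 = 6
R: 1·6 = 6 | 1·3+1·3 = 6
Q: 1·4 = 4 | 1·0+1·4 = 4
A: 1·1 = 1 | 1·0+1·1 = 1
gcd(1,1,1) = 1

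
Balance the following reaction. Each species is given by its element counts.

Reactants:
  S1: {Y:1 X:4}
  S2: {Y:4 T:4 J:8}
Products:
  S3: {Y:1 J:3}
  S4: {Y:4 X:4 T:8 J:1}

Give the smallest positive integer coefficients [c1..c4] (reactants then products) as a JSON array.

Y: 1·1+2·4 = 9 | 5·1+1·4 = 9
X: 1·4+2·0 = 4 | 5·0+1·4 = 4
T: 1·0+2·4 = 8 | 5·0+1·8 = 8
J: 1·0+2·8 = 16 | 5·3+1·1 = 16
gcd(1,2,5,1) = 1

Coefficients: [1, 2, 5, 1]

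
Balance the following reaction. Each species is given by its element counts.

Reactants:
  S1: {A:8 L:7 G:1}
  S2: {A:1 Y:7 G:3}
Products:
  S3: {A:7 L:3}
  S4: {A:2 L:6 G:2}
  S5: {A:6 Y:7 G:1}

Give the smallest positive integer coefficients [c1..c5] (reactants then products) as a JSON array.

A: 6·8+2·1 = 50 | 4·7+5·2+2·6 = 50
Y: 6·0+2·7 = 14 | 4·0+5·0+2·7 = 14
L: 6·7+2·0 = 42 | 4·3+5·6+2·0 = 42
G: 6·1+2·3 = 12 | 4·0+5·2+2·1 = 12
gcd(6,2,4,5,2) = 1

Coefficients: [6, 2, 4, 5, 2]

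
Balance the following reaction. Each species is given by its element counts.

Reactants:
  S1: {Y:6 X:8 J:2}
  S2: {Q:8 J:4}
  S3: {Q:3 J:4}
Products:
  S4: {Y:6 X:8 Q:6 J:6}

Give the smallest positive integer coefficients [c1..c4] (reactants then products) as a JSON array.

Y: 5·6+3·0+2·0 = 30 | 5·6 = 30
X: 5·8+3·0+2·0 = 40 | 5·8 = 40
Q: 5·0+3·8+2·3 = 30 | 5·6 = 30
J: 5·2+3·4+2·4 = 30 | 5·6 = 30
gcd(5,3,2,5) = 1

Coefficients: [5, 3, 2, 5]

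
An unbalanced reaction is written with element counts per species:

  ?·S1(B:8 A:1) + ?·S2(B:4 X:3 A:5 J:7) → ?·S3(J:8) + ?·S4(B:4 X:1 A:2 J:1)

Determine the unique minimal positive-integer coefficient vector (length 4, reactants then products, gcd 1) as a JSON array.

Coefficients: [2, 2, 1, 6]

B: 2·8+2·4 = 24 | 1·0+6·4 = 24
X: 2·0+2·3 = 6 | 1·0+6·1 = 6
A: 2·1+2·5 = 12 | 1·0+6·2 = 12
J: 2·0+2·7 = 14 | 1·8+6·1 = 14
gcd(2,2,1,6) = 1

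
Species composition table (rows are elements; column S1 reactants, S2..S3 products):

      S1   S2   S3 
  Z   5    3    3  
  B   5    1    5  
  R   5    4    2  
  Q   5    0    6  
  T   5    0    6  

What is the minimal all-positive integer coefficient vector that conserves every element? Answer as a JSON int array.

Z: 6·5 = 30 | 5·3+5·3 = 30
B: 6·5 = 30 | 5·1+5·5 = 30
R: 6·5 = 30 | 5·4+5·2 = 30
Q: 6·5 = 30 | 5·0+5·6 = 30
T: 6·5 = 30 | 5·0+5·6 = 30
gcd(6,5,5) = 1

Coefficients: [6, 5, 5]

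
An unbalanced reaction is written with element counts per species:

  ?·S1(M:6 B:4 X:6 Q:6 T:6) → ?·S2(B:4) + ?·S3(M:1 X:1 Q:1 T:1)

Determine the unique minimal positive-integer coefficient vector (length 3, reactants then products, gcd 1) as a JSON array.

Coefficients: [1, 1, 6]

M: 1·6 = 6 | 1·0+6·1 = 6
B: 1·4 = 4 | 1·4+6·0 = 4
X: 1·6 = 6 | 1·0+6·1 = 6
Q: 1·6 = 6 | 1·0+6·1 = 6
T: 1·6 = 6 | 1·0+6·1 = 6
gcd(1,1,6) = 1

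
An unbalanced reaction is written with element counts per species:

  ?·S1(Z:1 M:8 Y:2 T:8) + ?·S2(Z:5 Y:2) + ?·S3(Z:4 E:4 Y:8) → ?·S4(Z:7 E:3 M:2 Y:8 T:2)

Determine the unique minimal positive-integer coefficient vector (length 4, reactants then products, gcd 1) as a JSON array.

Z: 1·1+3·5+3·4 = 28 | 4·7 = 28
E: 1·0+3·0+3·4 = 12 | 4·3 = 12
M: 1·8+3·0+3·0 = 8 | 4·2 = 8
Y: 1·2+3·2+3·8 = 32 | 4·8 = 32
T: 1·8+3·0+3·0 = 8 | 4·2 = 8
gcd(1,3,3,4) = 1

Coefficients: [1, 3, 3, 4]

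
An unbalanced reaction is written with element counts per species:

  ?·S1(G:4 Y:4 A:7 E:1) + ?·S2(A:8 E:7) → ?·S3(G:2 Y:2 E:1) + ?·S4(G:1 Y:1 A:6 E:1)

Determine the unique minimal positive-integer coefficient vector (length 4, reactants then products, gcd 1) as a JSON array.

Coefficients: [4, 1, 5, 6]

G: 4·4+1·0 = 16 | 5·2+6·1 = 16
Y: 4·4+1·0 = 16 | 5·2+6·1 = 16
A: 4·7+1·8 = 36 | 5·0+6·6 = 36
E: 4·1+1·7 = 11 | 5·1+6·1 = 11
gcd(4,1,5,6) = 1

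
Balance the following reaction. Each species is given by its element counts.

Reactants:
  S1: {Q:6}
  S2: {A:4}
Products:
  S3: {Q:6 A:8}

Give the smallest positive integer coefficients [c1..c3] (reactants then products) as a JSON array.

Coefficients: [1, 2, 1]

Q: 1·6+2·0 = 6 | 1·6 = 6
A: 1·0+2·4 = 8 | 1·8 = 8
gcd(1,2,1) = 1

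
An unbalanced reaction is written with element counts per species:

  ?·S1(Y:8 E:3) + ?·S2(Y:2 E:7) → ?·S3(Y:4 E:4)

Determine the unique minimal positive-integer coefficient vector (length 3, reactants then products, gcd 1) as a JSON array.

Y: 2·8+2·2 = 20 | 5·4 = 20
E: 2·3+2·7 = 20 | 5·4 = 20
gcd(2,2,5) = 1

Coefficients: [2, 2, 5]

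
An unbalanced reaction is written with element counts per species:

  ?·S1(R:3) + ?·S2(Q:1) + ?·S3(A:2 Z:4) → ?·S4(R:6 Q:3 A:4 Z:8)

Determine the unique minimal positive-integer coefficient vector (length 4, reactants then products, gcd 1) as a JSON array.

R: 2·3+3·0+2·0 = 6 | 1·6 = 6
Q: 2·0+3·1+2·0 = 3 | 1·3 = 3
A: 2·0+3·0+2·2 = 4 | 1·4 = 4
Z: 2·0+3·0+2·4 = 8 | 1·8 = 8
gcd(2,3,2,1) = 1

Coefficients: [2, 3, 2, 1]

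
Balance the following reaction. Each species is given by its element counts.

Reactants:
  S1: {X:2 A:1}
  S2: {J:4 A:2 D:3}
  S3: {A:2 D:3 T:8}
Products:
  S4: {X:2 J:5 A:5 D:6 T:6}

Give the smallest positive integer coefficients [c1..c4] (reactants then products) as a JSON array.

X: 4·2+5·0+3·0 = 8 | 4·2 = 8
J: 4·0+5·4+3·0 = 20 | 4·5 = 20
A: 4·1+5·2+3·2 = 20 | 4·5 = 20
D: 4·0+5·3+3·3 = 24 | 4·6 = 24
T: 4·0+5·0+3·8 = 24 | 4·6 = 24
gcd(4,5,3,4) = 1

Coefficients: [4, 5, 3, 4]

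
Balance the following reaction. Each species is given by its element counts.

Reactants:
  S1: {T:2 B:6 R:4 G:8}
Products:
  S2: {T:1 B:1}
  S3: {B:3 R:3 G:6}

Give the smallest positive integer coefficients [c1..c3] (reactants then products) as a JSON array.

Coefficients: [3, 6, 4]

T: 3·2 = 6 | 6·1+4·0 = 6
B: 3·6 = 18 | 6·1+4·3 = 18
R: 3·4 = 12 | 6·0+4·3 = 12
G: 3·8 = 24 | 6·0+4·6 = 24
gcd(3,6,4) = 1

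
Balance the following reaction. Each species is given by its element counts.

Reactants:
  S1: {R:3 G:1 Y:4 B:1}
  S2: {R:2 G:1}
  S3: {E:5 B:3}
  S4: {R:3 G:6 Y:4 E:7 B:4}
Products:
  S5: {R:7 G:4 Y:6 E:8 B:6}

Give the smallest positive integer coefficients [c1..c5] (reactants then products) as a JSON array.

R: 5·3+5·2+5·0+1·3 = 28 | 4·7 = 28
G: 5·1+5·1+5·0+1·6 = 16 | 4·4 = 16
Y: 5·4+5·0+5·0+1·4 = 24 | 4·6 = 24
E: 5·0+5·0+5·5+1·7 = 32 | 4·8 = 32
B: 5·1+5·0+5·3+1·4 = 24 | 4·6 = 24
gcd(5,5,5,1,4) = 1

Coefficients: [5, 5, 5, 1, 4]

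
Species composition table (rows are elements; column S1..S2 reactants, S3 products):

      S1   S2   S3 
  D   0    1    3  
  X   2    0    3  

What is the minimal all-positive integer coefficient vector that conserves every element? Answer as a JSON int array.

D: 3·0+6·1 = 6 | 2·3 = 6
X: 3·2+6·0 = 6 | 2·3 = 6
gcd(3,6,2) = 1

Coefficients: [3, 6, 2]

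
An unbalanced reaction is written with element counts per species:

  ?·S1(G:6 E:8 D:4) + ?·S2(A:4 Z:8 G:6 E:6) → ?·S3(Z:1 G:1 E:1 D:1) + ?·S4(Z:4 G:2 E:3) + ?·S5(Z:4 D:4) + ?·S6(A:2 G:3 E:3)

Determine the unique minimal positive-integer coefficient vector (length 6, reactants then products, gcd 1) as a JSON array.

A: 2·0+3·4 = 12 | 4·0+4·0+1·0+6·2 = 12
Z: 2·0+3·8 = 24 | 4·1+4·4+1·4+6·0 = 24
G: 2·6+3·6 = 30 | 4·1+4·2+1·0+6·3 = 30
E: 2·8+3·6 = 34 | 4·1+4·3+1·0+6·3 = 34
D: 2·4+3·0 = 8 | 4·1+4·0+1·4+6·0 = 8
gcd(2,3,4,4,1,6) = 1

Coefficients: [2, 3, 4, 4, 1, 6]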